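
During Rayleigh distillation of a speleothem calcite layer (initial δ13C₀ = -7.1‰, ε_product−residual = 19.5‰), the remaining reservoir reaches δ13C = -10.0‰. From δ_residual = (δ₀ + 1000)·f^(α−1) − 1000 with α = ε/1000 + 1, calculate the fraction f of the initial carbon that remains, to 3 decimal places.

0.861

α − 1 = ε/1000 = 0.0195
(δ_res + 1000)/(δ₀ + 1000) = (-10.0 + 1000)/(-7.1 + 1000) = 990.0/992.9 = 0.997079
f = 0.997079^(1/0.0195) = exp(ln(0.997079)/0.0195) = exp(-0.00293/0.0195)
f = exp(-0.1500) = 0.8607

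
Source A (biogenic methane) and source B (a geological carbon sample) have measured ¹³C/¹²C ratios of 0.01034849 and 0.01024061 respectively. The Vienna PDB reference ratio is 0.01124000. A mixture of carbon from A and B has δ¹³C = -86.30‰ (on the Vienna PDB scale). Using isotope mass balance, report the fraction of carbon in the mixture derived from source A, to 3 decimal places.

δ_A = (0.01034849/0.01124000 − 1)×1000 = (0.920684 − 1)×1000 = -79.316‰
δ_B = (0.01024061/0.01124000 − 1)×1000 = (0.911086 − 1)×1000 = -88.914‰
f_A = (δ_mix − δ_B)/(δ_A − δ_B) = (-86.30 − (-88.914))/(-79.316 − (-88.914))
f_A = 2.614 / 9.598 = 0.2723

0.272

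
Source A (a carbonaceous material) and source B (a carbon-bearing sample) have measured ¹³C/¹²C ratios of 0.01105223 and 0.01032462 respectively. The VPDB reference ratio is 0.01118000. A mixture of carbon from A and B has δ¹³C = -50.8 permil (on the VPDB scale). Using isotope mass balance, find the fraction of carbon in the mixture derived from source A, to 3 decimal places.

0.395

δ_A = (0.01105223/0.01118000 − 1)×1000 = (0.988572 − 1)×1000 = -11.428 permil
δ_B = (0.01032462/0.01118000 − 1)×1000 = (0.923490 − 1)×1000 = -76.510 permil
f_A = (δ_mix − δ_B)/(δ_A − δ_B) = (-50.8 − (-76.510))/(-11.428 − (-76.510))
f_A = 25.710 / 65.081 = 0.3950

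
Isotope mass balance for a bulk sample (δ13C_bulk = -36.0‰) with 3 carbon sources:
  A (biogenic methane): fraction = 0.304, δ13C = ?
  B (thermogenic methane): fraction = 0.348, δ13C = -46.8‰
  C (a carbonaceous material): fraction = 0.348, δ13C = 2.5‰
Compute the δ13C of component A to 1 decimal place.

-67.7‰

Isotope mass balance: δ_bulk = Σ fᵢ·δᵢ.
-36.0 = 0.304×δ_A + 0.348×(-46.8) + 0.348×(2.5)
0.304·δ_A = -36.0 − (-15.416) = -20.584
δ_A = -20.584 / 0.304 = -67.71‰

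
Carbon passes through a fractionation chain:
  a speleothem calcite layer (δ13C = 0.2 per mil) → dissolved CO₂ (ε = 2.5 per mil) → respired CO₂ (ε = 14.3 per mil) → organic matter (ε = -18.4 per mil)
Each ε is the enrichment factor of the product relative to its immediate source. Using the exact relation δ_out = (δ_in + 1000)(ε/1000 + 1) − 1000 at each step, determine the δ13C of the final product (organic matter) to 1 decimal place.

-1.7 per mil

step 1: δ = (0.20 + 1000)·(2.5/1000 + 1) − 1000 = 2.70 per mil
step 2: δ = (2.70 + 1000)·(14.3/1000 + 1) − 1000 = 17.04 per mil
step 3: δ = (17.04 + 1000)·(-18.4/1000 + 1) − 1000 = -1.67 per mil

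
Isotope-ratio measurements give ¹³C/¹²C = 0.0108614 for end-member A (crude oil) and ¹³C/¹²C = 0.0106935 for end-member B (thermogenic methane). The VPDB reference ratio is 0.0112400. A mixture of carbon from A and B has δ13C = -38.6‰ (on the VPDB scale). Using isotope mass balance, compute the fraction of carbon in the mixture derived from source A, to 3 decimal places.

0.671

δ_A = (0.0108614/0.0112400 − 1)×1000 = (0.966317 − 1)×1000 = -33.683‰
δ_B = (0.0106935/0.0112400 − 1)×1000 = (0.951379 − 1)×1000 = -48.621‰
f_A = (δ_mix − δ_B)/(δ_A − δ_B) = (-38.6 − (-48.621))/(-33.683 − (-48.621))
f_A = 10.021 / 14.938 = 0.6709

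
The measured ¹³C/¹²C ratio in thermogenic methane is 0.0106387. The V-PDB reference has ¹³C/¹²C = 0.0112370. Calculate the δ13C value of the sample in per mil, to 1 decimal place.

δ13C = (R_sample / R_standard − 1) × 1000
R_sample / R_standard = 0.0106387 / 0.0112370 = 0.946756
δ13C = (0.946756 − 1) × 1000 = -53.24 per mil

-53.2 per mil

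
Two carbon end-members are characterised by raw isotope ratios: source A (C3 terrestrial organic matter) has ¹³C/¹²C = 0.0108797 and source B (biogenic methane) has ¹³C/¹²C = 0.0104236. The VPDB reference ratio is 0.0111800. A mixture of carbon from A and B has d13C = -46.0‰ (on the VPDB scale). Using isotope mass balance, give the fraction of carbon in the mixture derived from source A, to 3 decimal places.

δ_A = (0.0108797/0.0111800 − 1)×1000 = (0.973140 − 1)×1000 = -26.860‰
δ_B = (0.0104236/0.0111800 − 1)×1000 = (0.932343 − 1)×1000 = -67.657‰
f_A = (δ_mix − δ_B)/(δ_A − δ_B) = (-46.0 − (-67.657))/(-26.860 − (-67.657))
f_A = 21.657 / 40.796 = 0.5308

0.531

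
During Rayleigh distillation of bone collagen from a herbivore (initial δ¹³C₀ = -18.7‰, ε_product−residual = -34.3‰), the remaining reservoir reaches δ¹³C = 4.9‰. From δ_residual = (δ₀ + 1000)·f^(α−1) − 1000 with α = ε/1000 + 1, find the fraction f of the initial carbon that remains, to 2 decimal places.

0.50

α − 1 = ε/1000 = -0.0343
(δ_res + 1000)/(δ₀ + 1000) = (4.9 + 1000)/(-18.7 + 1000) = 1004.9/981.3 = 1.024050
f = 1.024050^(1/-0.0343) = exp(ln(1.024050)/-0.0343) = exp(0.02377/-0.0343)
f = exp(-0.6929) = 0.5001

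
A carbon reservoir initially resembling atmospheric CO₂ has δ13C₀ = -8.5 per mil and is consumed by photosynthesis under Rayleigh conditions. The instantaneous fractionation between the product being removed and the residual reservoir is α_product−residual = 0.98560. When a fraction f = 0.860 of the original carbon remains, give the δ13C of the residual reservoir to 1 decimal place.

Rayleigh residual: δ_res = (δ₀ + 1000)·f^(α−1) − 1000
α − 1 = -0.01440
f^(α−1) = 0.860^(-0.01440) = 1.002174
δ_res = (-8.5 + 1000) × 1.002174 − 1000 = 993.656 − 1000 = -6.34 per mil

-6.3 per mil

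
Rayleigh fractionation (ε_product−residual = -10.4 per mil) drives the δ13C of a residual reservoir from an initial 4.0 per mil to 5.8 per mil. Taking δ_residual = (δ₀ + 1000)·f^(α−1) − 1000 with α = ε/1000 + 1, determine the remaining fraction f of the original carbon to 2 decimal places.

0.84

α − 1 = ε/1000 = -0.0104
(δ_res + 1000)/(δ₀ + 1000) = (5.8 + 1000)/(4.0 + 1000) = 1005.8/1004.0 = 1.001793
f = 1.001793^(1/-0.0104) = exp(ln(1.001793)/-0.0104) = exp(0.00179/-0.0104)
f = exp(-0.1722) = 0.8418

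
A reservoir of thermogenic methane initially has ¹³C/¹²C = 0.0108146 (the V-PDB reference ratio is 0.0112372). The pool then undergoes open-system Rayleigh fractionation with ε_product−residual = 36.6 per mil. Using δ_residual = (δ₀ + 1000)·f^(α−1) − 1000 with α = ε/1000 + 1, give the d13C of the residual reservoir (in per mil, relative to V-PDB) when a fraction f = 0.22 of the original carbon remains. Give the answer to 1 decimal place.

δ₀ = (0.0108146/0.0112372 − 1)×1000 = (0.962393 − 1)×1000 = -37.607 per mil
α − 1 = ε/1000 = 0.0366
f^(α−1) = 0.22^(0.0366) = 0.946090
δ_res = (-37.607 + 1000) × 0.946090 − 1000 = 910.511 − 1000 = -89.49 per mil

-89.5 per mil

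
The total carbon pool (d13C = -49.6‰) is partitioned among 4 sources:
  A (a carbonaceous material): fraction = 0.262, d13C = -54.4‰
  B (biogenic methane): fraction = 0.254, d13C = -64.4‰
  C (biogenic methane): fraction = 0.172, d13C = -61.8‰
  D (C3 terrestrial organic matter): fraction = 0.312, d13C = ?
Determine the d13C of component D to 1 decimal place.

Isotope mass balance: δ_bulk = Σ fᵢ·δᵢ.
-49.6 = 0.262×(-54.4) + 0.254×(-64.4) + 0.172×(-61.8) + 0.312×δ_D
0.312·δ_D = -49.6 − (-41.240) = -8.360
δ_D = -8.360 / 0.312 = -26.79‰

-26.8‰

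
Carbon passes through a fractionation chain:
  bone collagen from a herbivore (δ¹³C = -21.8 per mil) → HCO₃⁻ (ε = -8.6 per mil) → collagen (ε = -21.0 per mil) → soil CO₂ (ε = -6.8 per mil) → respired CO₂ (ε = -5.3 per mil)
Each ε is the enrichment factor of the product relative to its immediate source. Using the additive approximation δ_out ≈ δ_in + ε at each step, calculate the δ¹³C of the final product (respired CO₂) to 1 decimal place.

step 1: δ ≈ -21.8 + (-8.6) = -30.4 per mil
step 2: δ ≈ -30.4 + (-21.0) = -51.4 per mil
step 3: δ ≈ -51.4 + (-6.8) = -58.2 per mil
step 4: δ ≈ -58.2 + (-5.3) = -63.5 per mil

-63.5 per mil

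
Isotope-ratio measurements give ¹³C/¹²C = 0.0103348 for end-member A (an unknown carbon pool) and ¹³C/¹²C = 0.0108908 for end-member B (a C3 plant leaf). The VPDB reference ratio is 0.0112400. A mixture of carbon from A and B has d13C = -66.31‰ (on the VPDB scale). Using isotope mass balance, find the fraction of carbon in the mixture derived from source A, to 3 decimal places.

0.712

δ_A = (0.0103348/0.0112400 − 1)×1000 = (0.919466 − 1)×1000 = -80.534‰
δ_B = (0.0108908/0.0112400 − 1)×1000 = (0.968932 − 1)×1000 = -31.068‰
f_A = (δ_mix − δ_B)/(δ_A − δ_B) = (-66.31 − (-31.068))/(-80.534 − (-31.068))
f_A = -35.242 / -49.466 = 0.7125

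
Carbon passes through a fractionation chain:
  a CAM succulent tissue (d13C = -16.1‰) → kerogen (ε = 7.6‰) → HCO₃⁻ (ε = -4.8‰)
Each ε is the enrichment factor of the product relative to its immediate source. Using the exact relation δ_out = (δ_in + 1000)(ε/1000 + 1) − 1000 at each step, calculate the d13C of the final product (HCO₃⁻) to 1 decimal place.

step 1: δ = (-16.10 + 1000)·(7.6/1000 + 1) − 1000 = -8.62‰
step 2: δ = (-8.62 + 1000)·(-4.8/1000 + 1) − 1000 = -13.38‰

-13.4‰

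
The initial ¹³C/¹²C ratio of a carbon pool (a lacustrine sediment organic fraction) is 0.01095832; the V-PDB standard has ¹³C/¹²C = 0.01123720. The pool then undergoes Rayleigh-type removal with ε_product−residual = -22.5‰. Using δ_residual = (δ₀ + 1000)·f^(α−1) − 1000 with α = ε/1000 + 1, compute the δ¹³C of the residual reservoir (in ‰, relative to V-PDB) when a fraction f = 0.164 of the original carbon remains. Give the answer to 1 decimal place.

15.7‰

δ₀ = (0.01095832/0.01123720 − 1)×1000 = (0.975182 − 1)×1000 = -24.818‰
α − 1 = ε/1000 = -0.0225
f^(α−1) = 0.164^(-0.0225) = 1.041516
δ_res = (-24.818 + 1000) × 1.041516 − 1000 = 1015.668 − 1000 = 15.67‰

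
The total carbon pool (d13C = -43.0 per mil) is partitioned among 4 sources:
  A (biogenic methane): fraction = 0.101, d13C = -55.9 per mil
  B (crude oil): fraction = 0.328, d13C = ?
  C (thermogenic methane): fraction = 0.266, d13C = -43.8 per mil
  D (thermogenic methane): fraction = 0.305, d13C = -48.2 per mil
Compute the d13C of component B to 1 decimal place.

-33.5 per mil

Isotope mass balance: δ_bulk = Σ fᵢ·δᵢ.
-43.0 = 0.101×(-55.9) + 0.328×δ_B + 0.266×(-43.8) + 0.305×(-48.2)
0.328·δ_B = -43.0 − (-31.998) = -11.002
δ_B = -11.002 / 0.328 = -33.54 per mil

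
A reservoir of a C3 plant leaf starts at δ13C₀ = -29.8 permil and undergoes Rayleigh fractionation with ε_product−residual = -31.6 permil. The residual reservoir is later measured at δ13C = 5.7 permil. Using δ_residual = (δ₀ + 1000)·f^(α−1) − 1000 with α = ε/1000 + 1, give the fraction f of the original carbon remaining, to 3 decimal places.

0.321

α − 1 = ε/1000 = -0.0316
(δ_res + 1000)/(δ₀ + 1000) = (5.7 + 1000)/(-29.8 + 1000) = 1005.7/970.2 = 1.036590
f = 1.036590^(1/-0.0316) = exp(ln(1.036590)/-0.0316) = exp(0.03594/-0.0316)
f = exp(-1.1372) = 0.3207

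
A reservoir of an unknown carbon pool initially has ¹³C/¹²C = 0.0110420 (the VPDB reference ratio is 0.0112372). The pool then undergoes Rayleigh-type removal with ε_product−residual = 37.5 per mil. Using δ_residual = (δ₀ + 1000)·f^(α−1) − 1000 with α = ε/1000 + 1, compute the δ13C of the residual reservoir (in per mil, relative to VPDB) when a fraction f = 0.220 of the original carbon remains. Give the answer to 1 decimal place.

δ₀ = (0.0110420/0.0112372 − 1)×1000 = (0.982629 − 1)×1000 = -17.371 per mil
α − 1 = ε/1000 = 0.0375
f^(α−1) = 0.220^(0.0375) = 0.944802
δ_res = (-17.371 + 1000) × 0.944802 − 1000 = 928.390 − 1000 = -71.61 per mil

-71.6 per mil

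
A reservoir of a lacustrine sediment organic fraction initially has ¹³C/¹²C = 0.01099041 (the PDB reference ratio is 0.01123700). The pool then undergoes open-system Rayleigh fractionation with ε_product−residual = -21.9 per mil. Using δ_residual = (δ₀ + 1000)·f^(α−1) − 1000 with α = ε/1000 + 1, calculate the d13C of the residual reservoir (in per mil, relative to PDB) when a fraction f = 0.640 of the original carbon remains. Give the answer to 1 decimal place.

-12.3 per mil

δ₀ = (0.01099041/0.01123700 − 1)×1000 = (0.978056 − 1)×1000 = -21.944 per mil
α − 1 = ε/1000 = -0.0219
f^(α−1) = 0.640^(-0.0219) = 1.009822
δ_res = (-21.944 + 1000) × 1.009822 − 1000 = 987.662 − 1000 = -12.34 per mil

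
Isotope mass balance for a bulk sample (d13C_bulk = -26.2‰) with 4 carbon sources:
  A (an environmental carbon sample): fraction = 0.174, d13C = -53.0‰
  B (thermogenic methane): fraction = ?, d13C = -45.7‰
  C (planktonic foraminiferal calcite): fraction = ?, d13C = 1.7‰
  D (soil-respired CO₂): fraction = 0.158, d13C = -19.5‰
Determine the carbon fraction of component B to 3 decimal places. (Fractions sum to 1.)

Let f_B and f_C be the unknown fractions; fractions sum to 1 so f_B + f_C = 0.668.
Mass balance: Σ fᵢ·δᵢ = δ_bulk ⇒ f_B·(-45.7) + f_C·(1.7) = -26.2 − (-12.303) = -13.897
Substitute f_C = 0.668 − f_B:
f_B·(-45.7 − 1.7) = -13.897 − 0.668×(1.7) = -15.033
f_B = -15.033 / -47.4 = 0.3171

0.317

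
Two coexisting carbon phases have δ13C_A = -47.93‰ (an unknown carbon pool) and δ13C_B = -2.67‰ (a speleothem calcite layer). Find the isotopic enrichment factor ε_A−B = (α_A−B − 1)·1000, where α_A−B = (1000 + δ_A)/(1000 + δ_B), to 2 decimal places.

α_A−B = (1000 + -47.93) / (1000 + -2.67) = 952.07 / 997.33 = 0.954619
ε_A−B = (0.954619 − 1) × 1000 = -45.381‰
(The approximation ε ≈ δ_A − δ_B would give -45.26‰.)

-45.38‰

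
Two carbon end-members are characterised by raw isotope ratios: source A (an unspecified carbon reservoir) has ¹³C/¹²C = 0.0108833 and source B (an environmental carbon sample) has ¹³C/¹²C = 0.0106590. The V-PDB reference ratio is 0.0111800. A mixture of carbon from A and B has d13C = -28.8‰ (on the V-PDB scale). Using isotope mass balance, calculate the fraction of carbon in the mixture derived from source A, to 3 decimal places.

0.887

δ_A = (0.0108833/0.0111800 − 1)×1000 = (0.973462 − 1)×1000 = -26.538‰
δ_B = (0.0106590/0.0111800 − 1)×1000 = (0.953399 − 1)×1000 = -46.601‰
f_A = (δ_mix − δ_B)/(δ_A − δ_B) = (-28.8 − (-46.601))/(-26.538 − (-46.601))
f_A = 17.801 / 20.063 = 0.8873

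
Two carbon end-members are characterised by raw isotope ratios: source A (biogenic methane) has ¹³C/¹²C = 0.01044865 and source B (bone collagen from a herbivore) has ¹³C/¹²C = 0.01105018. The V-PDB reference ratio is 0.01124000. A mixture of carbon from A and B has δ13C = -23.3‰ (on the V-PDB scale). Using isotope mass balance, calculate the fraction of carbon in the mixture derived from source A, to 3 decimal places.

0.120

δ_A = (0.01044865/0.01124000 − 1)×1000 = (0.929595 − 1)×1000 = -70.405‰
δ_B = (0.01105018/0.01124000 − 1)×1000 = (0.983112 − 1)×1000 = -16.888‰
f_A = (δ_mix − δ_B)/(δ_A − δ_B) = (-23.3 − (-16.888))/(-70.405 − (-16.888))
f_A = -6.412 / -53.517 = 0.1198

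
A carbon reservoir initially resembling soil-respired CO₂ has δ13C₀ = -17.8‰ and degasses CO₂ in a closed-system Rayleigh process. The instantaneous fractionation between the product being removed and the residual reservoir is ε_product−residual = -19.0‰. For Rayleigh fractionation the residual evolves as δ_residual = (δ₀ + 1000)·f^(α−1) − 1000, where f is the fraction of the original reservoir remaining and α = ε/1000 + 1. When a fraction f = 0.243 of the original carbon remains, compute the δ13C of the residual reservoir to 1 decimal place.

Rayleigh residual: δ_res = (δ₀ + 1000)·f^(α−1) − 1000
α = ε/1000 + 1 = 0.98100, so α − 1 = -0.01900
f^(α−1) = 0.243^(-0.01900) = 1.027244
δ_res = (-17.8 + 1000) × 1.027244 − 1000 = 1008.959 − 1000 = 8.96‰

9.0‰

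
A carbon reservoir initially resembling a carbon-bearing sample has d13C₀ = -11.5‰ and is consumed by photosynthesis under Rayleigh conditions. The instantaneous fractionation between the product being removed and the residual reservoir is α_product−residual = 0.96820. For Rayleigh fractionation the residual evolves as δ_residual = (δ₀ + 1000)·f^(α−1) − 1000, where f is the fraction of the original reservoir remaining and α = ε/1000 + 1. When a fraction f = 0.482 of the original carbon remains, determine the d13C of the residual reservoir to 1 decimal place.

11.7‰

Rayleigh residual: δ_res = (δ₀ + 1000)·f^(α−1) − 1000
α − 1 = -0.03180
f^(α−1) = 0.482^(-0.03180) = 1.023479
δ_res = (-11.5 + 1000) × 1.023479 − 1000 = 1011.709 − 1000 = 11.71‰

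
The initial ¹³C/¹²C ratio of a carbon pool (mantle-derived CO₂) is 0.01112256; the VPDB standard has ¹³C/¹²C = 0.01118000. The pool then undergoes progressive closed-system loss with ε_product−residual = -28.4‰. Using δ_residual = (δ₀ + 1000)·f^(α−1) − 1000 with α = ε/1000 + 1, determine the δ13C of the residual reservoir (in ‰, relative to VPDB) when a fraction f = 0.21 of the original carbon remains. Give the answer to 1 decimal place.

39.9‰

δ₀ = (0.01112256/0.01118000 − 1)×1000 = (0.994862 − 1)×1000 = -5.138‰
α − 1 = ε/1000 = -0.0284
f^(α−1) = 0.21^(-0.0284) = 1.045319
δ_res = (-5.138 + 1000) × 1.045319 − 1000 = 1039.949 − 1000 = 39.95‰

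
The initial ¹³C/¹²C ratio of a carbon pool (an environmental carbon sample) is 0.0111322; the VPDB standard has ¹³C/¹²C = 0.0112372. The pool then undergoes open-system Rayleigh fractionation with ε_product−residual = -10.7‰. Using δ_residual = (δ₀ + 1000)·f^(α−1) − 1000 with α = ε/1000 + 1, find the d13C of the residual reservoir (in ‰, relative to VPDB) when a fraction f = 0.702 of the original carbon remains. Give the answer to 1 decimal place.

-5.6‰

δ₀ = (0.0111322/0.0112372 − 1)×1000 = (0.990656 − 1)×1000 = -9.344‰
α − 1 = ε/1000 = -0.0107
f^(α−1) = 0.702^(-0.0107) = 1.003793
δ_res = (-9.344 + 1000) × 1.003793 − 1000 = 994.414 − 1000 = -5.59‰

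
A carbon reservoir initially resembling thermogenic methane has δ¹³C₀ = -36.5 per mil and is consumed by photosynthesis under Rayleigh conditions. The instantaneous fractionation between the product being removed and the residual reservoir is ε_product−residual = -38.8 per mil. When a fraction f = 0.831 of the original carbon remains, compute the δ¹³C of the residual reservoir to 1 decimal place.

-29.6 per mil

Rayleigh residual: δ_res = (δ₀ + 1000)·f^(α−1) − 1000
α = ε/1000 + 1 = 0.96120, so α − 1 = -0.03880
f^(α−1) = 0.831^(-0.03880) = 1.007209
δ_res = (-36.5 + 1000) × 1.007209 − 1000 = 970.446 − 1000 = -29.55 per mil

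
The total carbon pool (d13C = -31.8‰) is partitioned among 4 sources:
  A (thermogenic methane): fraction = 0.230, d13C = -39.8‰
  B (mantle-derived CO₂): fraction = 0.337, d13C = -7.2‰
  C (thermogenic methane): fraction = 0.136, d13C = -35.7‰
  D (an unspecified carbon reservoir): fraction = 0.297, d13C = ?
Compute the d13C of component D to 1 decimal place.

-51.7‰

Isotope mass balance: δ_bulk = Σ fᵢ·δᵢ.
-31.8 = 0.230×(-39.8) + 0.337×(-7.2) + 0.136×(-35.7) + 0.297×δ_D
0.297·δ_D = -31.8 − (-16.436) = -15.364
δ_D = -15.364 / 0.297 = -51.73‰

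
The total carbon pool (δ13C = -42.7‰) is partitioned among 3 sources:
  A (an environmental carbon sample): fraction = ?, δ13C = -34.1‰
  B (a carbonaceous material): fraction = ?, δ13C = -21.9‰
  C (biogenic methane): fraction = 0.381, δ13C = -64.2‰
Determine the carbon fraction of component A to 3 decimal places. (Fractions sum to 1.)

Let f_A and f_B be the unknown fractions; fractions sum to 1 so f_A + f_B = 0.619.
Mass balance: Σ fᵢ·δᵢ = δ_bulk ⇒ f_A·(-34.1) + f_B·(-21.9) = -42.7 − (-24.460) = -18.240
Substitute f_B = 0.619 − f_A:
f_A·(-34.1 − -21.9) = -18.240 − 0.619×(-21.9) = -4.684
f_A = -4.684 / -12.2 = 0.3839

0.384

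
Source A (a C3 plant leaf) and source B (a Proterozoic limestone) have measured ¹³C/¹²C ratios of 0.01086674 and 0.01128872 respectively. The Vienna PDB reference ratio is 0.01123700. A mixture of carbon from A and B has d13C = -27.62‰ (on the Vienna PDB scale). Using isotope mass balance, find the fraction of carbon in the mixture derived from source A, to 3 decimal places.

δ_A = (0.01086674/0.01123700 − 1)×1000 = (0.967050 − 1)×1000 = -32.950‰
δ_B = (0.01128872/0.01123700 − 1)×1000 = (1.004603 − 1)×1000 = 4.603‰
f_A = (δ_mix − δ_B)/(δ_A − δ_B) = (-27.62 − (4.603))/(-32.950 − (4.603))
f_A = -32.223 / -37.553 = 0.8581

0.858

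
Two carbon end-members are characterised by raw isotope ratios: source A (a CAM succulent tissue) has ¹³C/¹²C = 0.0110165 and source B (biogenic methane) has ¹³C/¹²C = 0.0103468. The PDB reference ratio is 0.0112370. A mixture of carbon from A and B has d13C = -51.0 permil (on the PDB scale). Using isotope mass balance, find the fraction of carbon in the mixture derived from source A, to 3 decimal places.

0.474

δ_A = (0.0110165/0.0112370 − 1)×1000 = (0.980377 − 1)×1000 = -19.623 permil
δ_B = (0.0103468/0.0112370 − 1)×1000 = (0.920780 − 1)×1000 = -79.220 permil
f_A = (δ_mix − δ_B)/(δ_A − δ_B) = (-51.0 − (-79.220))/(-19.623 − (-79.220))
f_A = 28.220 / 59.598 = 0.4735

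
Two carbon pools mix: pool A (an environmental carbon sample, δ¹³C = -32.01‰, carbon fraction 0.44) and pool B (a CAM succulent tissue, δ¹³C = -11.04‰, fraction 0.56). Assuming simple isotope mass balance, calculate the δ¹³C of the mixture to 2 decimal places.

δ_mix = f_A·δ_A + f_B·δ_B
δ_mix = 0.44 × (-32.01) + 0.56 × (-11.04)
δ_mix = -14.084 + -6.182 = -20.267‰

-20.27‰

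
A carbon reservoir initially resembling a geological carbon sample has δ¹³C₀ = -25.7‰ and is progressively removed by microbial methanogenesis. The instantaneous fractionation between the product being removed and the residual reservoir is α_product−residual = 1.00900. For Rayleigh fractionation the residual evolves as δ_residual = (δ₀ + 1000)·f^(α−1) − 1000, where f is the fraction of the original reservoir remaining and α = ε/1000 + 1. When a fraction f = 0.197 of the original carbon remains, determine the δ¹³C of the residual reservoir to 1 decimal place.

Rayleigh residual: δ_res = (δ₀ + 1000)·f^(α−1) − 1000
α − 1 = 0.00900
f^(α−1) = 0.197^(0.00900) = 0.985485
δ_res = (-25.7 + 1000) × 0.985485 − 1000 = 960.158 − 1000 = -39.84‰

-39.8‰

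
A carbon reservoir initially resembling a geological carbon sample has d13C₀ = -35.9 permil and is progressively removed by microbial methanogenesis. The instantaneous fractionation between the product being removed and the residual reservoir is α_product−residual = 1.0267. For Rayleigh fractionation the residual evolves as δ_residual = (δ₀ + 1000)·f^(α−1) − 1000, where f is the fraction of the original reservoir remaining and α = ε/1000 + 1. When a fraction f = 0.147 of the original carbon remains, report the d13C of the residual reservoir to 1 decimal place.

Rayleigh residual: δ_res = (δ₀ + 1000)·f^(α−1) − 1000
α − 1 = 0.02670
f^(α−1) = 0.147^(0.02670) = 0.950096
δ_res = (-35.9 + 1000) × 0.950096 − 1000 = 915.987 − 1000 = -84.01 permil

-84.0 permil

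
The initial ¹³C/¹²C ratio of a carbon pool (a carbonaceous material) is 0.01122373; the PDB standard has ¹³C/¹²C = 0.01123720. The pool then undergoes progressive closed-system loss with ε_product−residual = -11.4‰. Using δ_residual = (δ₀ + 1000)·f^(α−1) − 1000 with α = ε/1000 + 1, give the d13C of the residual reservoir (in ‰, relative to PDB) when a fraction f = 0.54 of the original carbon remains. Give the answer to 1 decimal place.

δ₀ = (0.01122373/0.01123720 − 1)×1000 = (0.998801 − 1)×1000 = -1.199‰
α − 1 = ε/1000 = -0.0114
f^(α−1) = 0.54^(-0.0114) = 1.007049
δ_res = (-1.199 + 1000) × 1.007049 − 1000 = 1005.842 − 1000 = 5.84‰

5.8‰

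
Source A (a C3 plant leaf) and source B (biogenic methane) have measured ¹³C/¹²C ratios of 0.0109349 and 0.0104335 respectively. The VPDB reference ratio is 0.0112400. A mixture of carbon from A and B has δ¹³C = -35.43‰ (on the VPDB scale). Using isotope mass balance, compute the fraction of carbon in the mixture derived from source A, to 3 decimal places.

δ_A = (0.0109349/0.0112400 − 1)×1000 = (0.972856 − 1)×1000 = -27.144‰
δ_B = (0.0104335/0.0112400 − 1)×1000 = (0.928247 − 1)×1000 = -71.753‰
f_A = (δ_mix − δ_B)/(δ_A − δ_B) = (-35.43 − (-71.753))/(-27.144 − (-71.753))
f_A = 36.323 / 44.609 = 0.8143

0.814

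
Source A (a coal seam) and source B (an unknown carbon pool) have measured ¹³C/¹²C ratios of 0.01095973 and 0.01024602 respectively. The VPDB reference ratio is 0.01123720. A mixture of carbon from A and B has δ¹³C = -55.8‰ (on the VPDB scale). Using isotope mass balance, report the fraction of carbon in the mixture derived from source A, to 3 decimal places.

0.510

δ_A = (0.01095973/0.01123720 − 1)×1000 = (0.975308 − 1)×1000 = -24.692‰
δ_B = (0.01024602/0.01123720 − 1)×1000 = (0.911795 − 1)×1000 = -88.205‰
f_A = (δ_mix − δ_B)/(δ_A − δ_B) = (-55.8 − (-88.205))/(-24.692 − (-88.205))
f_A = 32.405 / 63.513 = 0.5102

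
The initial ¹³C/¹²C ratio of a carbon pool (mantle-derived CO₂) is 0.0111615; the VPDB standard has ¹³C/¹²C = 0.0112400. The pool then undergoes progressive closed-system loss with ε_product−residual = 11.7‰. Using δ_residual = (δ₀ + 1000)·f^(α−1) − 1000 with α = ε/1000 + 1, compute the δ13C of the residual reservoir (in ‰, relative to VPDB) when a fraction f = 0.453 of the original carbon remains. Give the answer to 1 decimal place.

δ₀ = (0.0111615/0.0112400 − 1)×1000 = (0.993016 − 1)×1000 = -6.984‰
α − 1 = ε/1000 = 0.0117
f^(α−1) = 0.453^(0.0117) = 0.990778
δ_res = (-6.984 + 1000) × 0.990778 − 1000 = 983.858 − 1000 = -16.14‰

-16.1‰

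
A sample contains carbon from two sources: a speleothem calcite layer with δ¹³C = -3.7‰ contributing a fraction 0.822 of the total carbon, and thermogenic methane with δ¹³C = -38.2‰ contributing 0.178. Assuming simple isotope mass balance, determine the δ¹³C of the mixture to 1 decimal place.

-9.8‰

δ_mix = f_A·δ_A + f_B·δ_B
δ_mix = 0.822 × (-3.7) + 0.178 × (-38.2)
δ_mix = -3.04 + -6.80 = -9.84‰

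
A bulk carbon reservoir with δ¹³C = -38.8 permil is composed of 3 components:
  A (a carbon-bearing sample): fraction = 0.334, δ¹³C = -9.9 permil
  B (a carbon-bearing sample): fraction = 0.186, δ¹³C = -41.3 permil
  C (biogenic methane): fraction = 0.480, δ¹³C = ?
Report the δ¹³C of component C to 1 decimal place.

-57.9 permil

Isotope mass balance: δ_bulk = Σ fᵢ·δᵢ.
-38.8 = 0.334×(-9.9) + 0.186×(-41.3) + 0.480×δ_C
0.480·δ_C = -38.8 − (-10.988) = -27.812
δ_C = -27.812 / 0.480 = -57.94 permil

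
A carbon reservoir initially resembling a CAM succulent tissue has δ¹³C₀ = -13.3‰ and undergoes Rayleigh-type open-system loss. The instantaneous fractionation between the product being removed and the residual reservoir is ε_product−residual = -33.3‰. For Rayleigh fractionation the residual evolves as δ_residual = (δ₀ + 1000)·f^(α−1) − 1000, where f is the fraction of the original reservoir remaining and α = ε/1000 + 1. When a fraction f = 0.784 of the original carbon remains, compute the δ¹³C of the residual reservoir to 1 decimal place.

-5.3‰

Rayleigh residual: δ_res = (δ₀ + 1000)·f^(α−1) − 1000
α = ε/1000 + 1 = 0.96670, so α − 1 = -0.03330
f^(α−1) = 0.784^(-0.03330) = 1.008136
δ_res = (-13.3 + 1000) × 1.008136 − 1000 = 994.728 − 1000 = -5.27‰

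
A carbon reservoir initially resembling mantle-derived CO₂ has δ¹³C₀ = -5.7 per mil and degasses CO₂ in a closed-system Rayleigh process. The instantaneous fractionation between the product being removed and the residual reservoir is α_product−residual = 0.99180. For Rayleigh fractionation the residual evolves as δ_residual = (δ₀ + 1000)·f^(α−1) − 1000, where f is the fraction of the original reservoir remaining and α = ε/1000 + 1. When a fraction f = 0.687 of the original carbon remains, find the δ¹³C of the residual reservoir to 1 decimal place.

Rayleigh residual: δ_res = (δ₀ + 1000)·f^(α−1) − 1000
α − 1 = -0.00820
f^(α−1) = 0.687^(-0.00820) = 1.003083
δ_res = (-5.7 + 1000) × 1.003083 − 1000 = 997.366 − 1000 = -2.63 per mil

-2.6 per mil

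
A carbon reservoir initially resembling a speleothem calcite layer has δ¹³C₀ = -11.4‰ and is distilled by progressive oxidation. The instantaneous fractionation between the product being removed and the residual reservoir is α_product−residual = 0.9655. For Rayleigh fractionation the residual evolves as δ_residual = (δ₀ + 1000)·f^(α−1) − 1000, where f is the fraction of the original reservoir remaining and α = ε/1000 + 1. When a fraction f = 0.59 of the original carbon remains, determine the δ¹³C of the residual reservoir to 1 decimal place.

Rayleigh residual: δ_res = (δ₀ + 1000)·f^(α−1) − 1000
α − 1 = -0.03450
f^(α−1) = 0.59^(-0.03450) = 1.018370
δ_res = (-11.4 + 1000) × 1.018370 − 1000 = 1006.761 − 1000 = 6.76‰

6.8‰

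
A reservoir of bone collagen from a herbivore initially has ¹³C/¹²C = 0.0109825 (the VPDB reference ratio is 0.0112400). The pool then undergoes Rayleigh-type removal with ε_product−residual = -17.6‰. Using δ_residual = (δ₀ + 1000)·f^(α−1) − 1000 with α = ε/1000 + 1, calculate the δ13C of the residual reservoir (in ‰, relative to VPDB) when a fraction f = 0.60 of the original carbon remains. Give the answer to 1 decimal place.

δ₀ = (0.0109825/0.0112400 − 1)×1000 = (0.977091 − 1)×1000 = -22.909‰
α − 1 = ε/1000 = -0.0176
f^(α−1) = 0.60^(-0.0176) = 1.009031
δ_res = (-22.909 + 1000) × 1.009031 − 1000 = 985.915 − 1000 = -14.09‰

-14.1‰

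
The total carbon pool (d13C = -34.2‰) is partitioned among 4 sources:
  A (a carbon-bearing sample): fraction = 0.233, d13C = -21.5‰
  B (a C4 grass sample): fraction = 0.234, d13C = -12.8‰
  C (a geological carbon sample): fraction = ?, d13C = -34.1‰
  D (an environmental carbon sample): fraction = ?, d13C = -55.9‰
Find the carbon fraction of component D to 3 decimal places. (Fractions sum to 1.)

0.368

Let f_D and f_C be the unknown fractions; fractions sum to 1 so f_D + f_C = 0.533.
Mass balance: Σ fᵢ·δᵢ = δ_bulk ⇒ f_D·(-55.9) + f_C·(-34.1) = -34.2 − (-8.005) = -26.195
Substitute f_C = 0.533 − f_D:
f_D·(-55.9 − -34.1) = -26.195 − 0.533×(-34.1) = -8.020
f_D = -8.020 / -21.8 = 0.3679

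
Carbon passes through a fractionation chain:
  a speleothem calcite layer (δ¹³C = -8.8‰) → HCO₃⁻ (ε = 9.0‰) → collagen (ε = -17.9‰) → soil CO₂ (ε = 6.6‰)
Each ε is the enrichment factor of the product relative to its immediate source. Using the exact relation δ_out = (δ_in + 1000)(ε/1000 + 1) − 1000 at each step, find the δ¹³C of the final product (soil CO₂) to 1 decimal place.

-11.3‰

step 1: δ = (-8.80 + 1000)·(9.0/1000 + 1) − 1000 = 0.12‰
step 2: δ = (0.12 + 1000)·(-17.9/1000 + 1) − 1000 = -17.78‰
step 3: δ = (-17.78 + 1000)·(6.6/1000 + 1) − 1000 = -11.30‰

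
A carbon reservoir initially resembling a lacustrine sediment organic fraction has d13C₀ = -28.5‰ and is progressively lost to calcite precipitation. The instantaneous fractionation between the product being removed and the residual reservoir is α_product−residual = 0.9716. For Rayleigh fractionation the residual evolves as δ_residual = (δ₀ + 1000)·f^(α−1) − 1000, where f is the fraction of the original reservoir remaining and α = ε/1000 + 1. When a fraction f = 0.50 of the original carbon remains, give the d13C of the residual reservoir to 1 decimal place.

-9.2‰

Rayleigh residual: δ_res = (δ₀ + 1000)·f^(α−1) − 1000
α − 1 = -0.02840
f^(α−1) = 0.50^(-0.02840) = 1.019880
δ_res = (-28.5 + 1000) × 1.019880 − 1000 = 990.814 − 1000 = -9.19‰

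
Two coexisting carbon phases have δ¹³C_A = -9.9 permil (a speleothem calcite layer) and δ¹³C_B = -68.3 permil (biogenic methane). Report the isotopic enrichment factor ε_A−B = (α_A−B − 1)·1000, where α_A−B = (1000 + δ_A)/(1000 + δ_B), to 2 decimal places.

62.68 permil

α_A−B = (1000 + -9.9) / (1000 + -68.3) = 990.1 / 931.7 = 1.062681
ε_A−B = (1.062681 − 1) × 1000 = 62.681 permil
(The approximation ε ≈ δ_A − δ_B would give 58.4 permil.)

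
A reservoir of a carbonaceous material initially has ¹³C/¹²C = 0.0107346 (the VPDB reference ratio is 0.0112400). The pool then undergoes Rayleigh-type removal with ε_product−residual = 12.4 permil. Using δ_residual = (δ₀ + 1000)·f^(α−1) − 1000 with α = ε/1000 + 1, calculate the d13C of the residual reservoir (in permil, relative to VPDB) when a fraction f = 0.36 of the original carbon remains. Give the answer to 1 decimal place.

-57.0 permil

δ₀ = (0.0107346/0.0112400 − 1)×1000 = (0.955036 − 1)×1000 = -44.964 permil
α − 1 = ε/1000 = 0.0124
f^(α−1) = 0.36^(0.0124) = 0.987411
δ_res = (-44.964 + 1000) × 0.987411 − 1000 = 943.013 − 1000 = -56.99 permil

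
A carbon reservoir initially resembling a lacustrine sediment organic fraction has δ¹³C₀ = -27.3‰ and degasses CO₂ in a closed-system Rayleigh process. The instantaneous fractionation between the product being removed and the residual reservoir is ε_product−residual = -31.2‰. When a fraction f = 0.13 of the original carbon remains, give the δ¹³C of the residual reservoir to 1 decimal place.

Rayleigh residual: δ_res = (δ₀ + 1000)·f^(α−1) − 1000
α = ε/1000 + 1 = 0.96880, so α − 1 = -0.03120
f^(α−1) = 0.13^(-0.03120) = 1.065725
δ_res = (-27.3 + 1000) × 1.065725 − 1000 = 1036.630 − 1000 = 36.63‰

36.6‰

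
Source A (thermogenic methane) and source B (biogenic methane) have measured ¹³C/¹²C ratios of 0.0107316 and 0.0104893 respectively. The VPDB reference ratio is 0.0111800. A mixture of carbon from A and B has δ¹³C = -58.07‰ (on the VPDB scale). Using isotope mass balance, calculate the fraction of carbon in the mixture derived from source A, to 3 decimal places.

0.171

δ_A = (0.0107316/0.0111800 − 1)×1000 = (0.959893 − 1)×1000 = -40.107‰
δ_B = (0.0104893/0.0111800 − 1)×1000 = (0.938220 − 1)×1000 = -61.780‰
f_A = (δ_mix − δ_B)/(δ_A − δ_B) = (-58.07 − (-61.780))/(-40.107 − (-61.780))
f_A = 3.710 / 21.673 = 0.1712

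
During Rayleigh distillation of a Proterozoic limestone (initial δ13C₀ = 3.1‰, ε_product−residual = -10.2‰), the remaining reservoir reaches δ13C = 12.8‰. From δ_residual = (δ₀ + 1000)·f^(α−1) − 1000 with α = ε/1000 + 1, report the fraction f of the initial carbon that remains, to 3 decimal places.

α − 1 = ε/1000 = -0.0102
(δ_res + 1000)/(δ₀ + 1000) = (12.8 + 1000)/(3.1 + 1000) = 1012.8/1003.1 = 1.009670
f = 1.009670^(1/-0.0102) = exp(ln(1.009670)/-0.0102) = exp(0.00962/-0.0102)
f = exp(-0.9435) = 0.3893

0.389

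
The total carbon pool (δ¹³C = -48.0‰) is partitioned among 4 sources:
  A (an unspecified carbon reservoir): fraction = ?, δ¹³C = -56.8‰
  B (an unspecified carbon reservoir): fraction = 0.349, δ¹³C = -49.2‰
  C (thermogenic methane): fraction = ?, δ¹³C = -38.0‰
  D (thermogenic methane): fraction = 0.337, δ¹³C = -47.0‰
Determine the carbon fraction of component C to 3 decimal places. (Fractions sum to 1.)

Let f_C and f_A be the unknown fractions; fractions sum to 1 so f_C + f_A = 0.314.
Mass balance: Σ fᵢ·δᵢ = δ_bulk ⇒ f_C·(-38.0) + f_A·(-56.8) = -48.0 − (-33.010) = -14.990
Substitute f_A = 0.314 − f_C:
f_C·(-38.0 − -56.8) = -14.990 − 0.314×(-56.8) = 2.845
f_C = 2.845 / 18.8 = 0.1513

0.151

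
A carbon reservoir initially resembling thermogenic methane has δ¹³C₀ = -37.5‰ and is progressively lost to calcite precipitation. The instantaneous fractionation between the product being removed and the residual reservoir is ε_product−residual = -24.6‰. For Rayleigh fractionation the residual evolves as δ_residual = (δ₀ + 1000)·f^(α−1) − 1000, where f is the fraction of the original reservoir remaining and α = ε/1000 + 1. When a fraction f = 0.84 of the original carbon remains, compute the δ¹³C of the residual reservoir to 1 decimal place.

-33.4‰

Rayleigh residual: δ_res = (δ₀ + 1000)·f^(α−1) − 1000
α = ε/1000 + 1 = 0.97540, so α − 1 = -0.02460
f^(α−1) = 0.84^(-0.02460) = 1.004298
δ_res = (-37.5 + 1000) × 1.004298 − 1000 = 966.637 − 1000 = -33.36‰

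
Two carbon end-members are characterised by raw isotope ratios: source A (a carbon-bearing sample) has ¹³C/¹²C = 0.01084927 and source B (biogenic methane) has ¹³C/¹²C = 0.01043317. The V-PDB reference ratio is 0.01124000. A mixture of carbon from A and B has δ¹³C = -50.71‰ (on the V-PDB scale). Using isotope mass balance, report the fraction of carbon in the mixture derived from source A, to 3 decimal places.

δ_A = (0.01084927/0.01124000 − 1)×1000 = (0.965238 − 1)×1000 = -34.762‰
δ_B = (0.01043317/0.01124000 − 1)×1000 = (0.928218 − 1)×1000 = -71.782‰
f_A = (δ_mix − δ_B)/(δ_A − δ_B) = (-50.71 − (-71.782))/(-34.762 − (-71.782))
f_A = 21.072 / 37.020 = 0.5692

0.569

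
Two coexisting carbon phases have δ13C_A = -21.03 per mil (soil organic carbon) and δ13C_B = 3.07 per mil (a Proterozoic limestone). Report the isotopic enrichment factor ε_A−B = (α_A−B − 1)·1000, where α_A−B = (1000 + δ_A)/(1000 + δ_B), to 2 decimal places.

α_A−B = (1000 + -21.03) / (1000 + 3.07) = 978.97 / 1003.07 = 0.975974
ε_A−B = (0.975974 − 1) × 1000 = -24.026 per mil
(The approximation ε ≈ δ_A − δ_B would give -24.10 per mil.)

-24.03 per mil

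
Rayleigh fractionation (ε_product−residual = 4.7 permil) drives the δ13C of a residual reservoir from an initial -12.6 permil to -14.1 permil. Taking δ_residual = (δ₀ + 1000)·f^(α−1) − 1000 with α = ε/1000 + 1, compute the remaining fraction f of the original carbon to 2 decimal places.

0.72

α − 1 = ε/1000 = 0.0047
(δ_res + 1000)/(δ₀ + 1000) = (-14.1 + 1000)/(-12.6 + 1000) = 985.9/987.4 = 0.998481
f = 0.998481^(1/0.0047) = exp(ln(0.998481)/0.0047) = exp(-0.00152/0.0047)
f = exp(-0.3235) = 0.7236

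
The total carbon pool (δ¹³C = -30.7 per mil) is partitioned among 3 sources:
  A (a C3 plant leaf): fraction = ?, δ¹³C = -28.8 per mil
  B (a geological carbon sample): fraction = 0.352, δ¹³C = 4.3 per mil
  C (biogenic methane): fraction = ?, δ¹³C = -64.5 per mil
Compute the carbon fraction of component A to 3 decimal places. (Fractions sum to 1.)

Let f_A and f_C be the unknown fractions; fractions sum to 1 so f_A + f_C = 0.648.
Mass balance: Σ fᵢ·δᵢ = δ_bulk ⇒ f_A·(-28.8) + f_C·(-64.5) = -30.7 − (1.514) = -32.214
Substitute f_C = 0.648 − f_A:
f_A·(-28.8 − -64.5) = -32.214 − 0.648×(-64.5) = 9.582
f_A = 9.582 / 35.7 = 0.2684

0.268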